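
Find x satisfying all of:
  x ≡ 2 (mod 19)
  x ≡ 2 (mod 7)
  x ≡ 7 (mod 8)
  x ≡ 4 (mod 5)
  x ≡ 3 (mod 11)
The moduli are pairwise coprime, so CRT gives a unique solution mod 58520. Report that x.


Product of moduli M = 19 · 7 · 8 · 5 · 11 = 58520.
Merge one congruence at a time:
  Start: x ≡ 2 (mod 19).
  Combine with x ≡ 2 (mod 7); new modulus lcm = 133.
    Write x = 2 + 19·t and substitute into x ≡ 2 (mod 7): 19·t ≡ 2 − 2 = 0 (mod 7).
    Reduce coefficients mod 7: 5·t ≡ 0 (mod 7).
    The inverse of 5 mod 7 is 3 (since 5·3 = 15 = 2·7 + 1), so t ≡ 3·0 = 0 ≡ 0 (mod 7).
    Then x = 2 + 19·0 = 2, valid modulo lcm(19, 7) = 133: x ≡ 2 (mod 133).
  Combine with x ≡ 7 (mod 8); new modulus lcm = 1064.
    Write x = 2 + 133·t and substitute into x ≡ 7 (mod 8): 133·t ≡ 7 − 2 = 5 (mod 8).
    Reduce coefficients mod 8: 5·t ≡ 5 (mod 8).
    The inverse of 5 mod 8 is 5 (since 5·5 = 25 = 3·8 + 1), so t ≡ 5·5 = 25 ≡ 1 (mod 8).
    Then x = 2 + 133·1 = 135, valid modulo lcm(133, 8) = 1064: x ≡ 135 (mod 1064).
  Combine with x ≡ 4 (mod 5); new modulus lcm = 5320.
    Write x = 135 + 1064·t and substitute into x ≡ 4 (mod 5): 1064·t ≡ 4 − 135 = -131 (mod 5).
    Reduce coefficients mod 5: 4·t ≡ 4 (mod 5).
    The inverse of 4 mod 5 is 4 (since 4·4 = 16 = 3·5 + 1), so t ≡ 4·4 = 16 ≡ 1 (mod 5).
    Then x = 135 + 1064·1 = 1199, valid modulo lcm(1064, 5) = 5320: x ≡ 1199 (mod 5320).
  Combine with x ≡ 3 (mod 11); new modulus lcm = 58520.
    Write x = 1199 + 5320·t and substitute into x ≡ 3 (mod 11): 5320·t ≡ 3 − 1199 = -1196 (mod 11).
    Reduce coefficients mod 11: 7·t ≡ 3 (mod 11).
    The inverse of 7 mod 11 is 8 (since 7·8 = 56 = 5·11 + 1), so t ≡ 8·3 = 24 ≡ 2 (mod 11).
    Then x = 1199 + 5320·2 = 11839, valid modulo lcm(5320, 11) = 58520: x ≡ 11839 (mod 58520).
Verify against each original: 11839 mod 19 = 2, 11839 mod 7 = 2, 11839 mod 8 = 7, 11839 mod 5 = 4, 11839 mod 11 = 3.

x ≡ 11839 (mod 58520).


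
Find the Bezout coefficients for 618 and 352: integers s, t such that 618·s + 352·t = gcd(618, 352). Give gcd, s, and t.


Euclidean algorithm on (618, 352) — divide until remainder is 0:
  618 = 1 · 352 + 266
  352 = 1 · 266 + 86
  266 = 3 · 86 + 8
  86 = 10 · 8 + 6
  8 = 1 · 6 + 2
  6 = 3 · 2 + 0
gcd(618, 352) = 2.
Track Bezout coefficients alongside the remainders: start with r₀ = 618 = a·1 + b·0 (s = 1, t = 0) and r₁ = 352 = a·0 + b·1 (s = 0, t = 1); each new remainder r_{k+1} = r_{k-1} − q_k·r_k inherits s_{k+1} = s_{k-1} − q_k·s_k, t_{k+1} = t_{k-1} − q_k·t_k, so r_k = a·s_k + b·t_k at every step:
  q = 1: r = 266, s = 1 − 1·0 = 1, t = 0 − 1·1 = -1  (check: 618·1 + 352·(-1) = 266)
  q = 1: r = 86, s = 0 − 1·1 = -1, t = 1 − 1·(-1) = 2  (check: 618·(-1) + 352·2 = 86)
  q = 3: r = 8, s = 1 − 3·(-1) = 4, t = -1 − 3·2 = -7  (check: 618·4 + 352·(-7) = 8)
  q = 10: r = 6, s = -1 − 10·4 = -41, t = 2 − 10·(-7) = 72  (check: 618·(-41) + 352·72 = 6)
  q = 1: r = 2, s = 4 − 1·(-41) = 45, t = -7 − 1·72 = -79  (check: 618·45 + 352·(-79) = 2)
The row with r = 2 (the gcd) gives the Bezout coefficients s = 45, t = -79.
Result: 618 · (45) + 352 · (-79) = 2.

gcd(618, 352) = 2; s = 45, t = -79 (check: 618·45 + 352·(-79) = 2).


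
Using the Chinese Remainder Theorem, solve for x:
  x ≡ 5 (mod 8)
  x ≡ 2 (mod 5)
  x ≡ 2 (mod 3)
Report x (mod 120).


Moduli 8, 5, 3 are pairwise coprime; by CRT there is a unique solution modulo M = 8 · 5 · 3 = 120.
Solve pairwise, accumulating the modulus:
  Start with x ≡ 5 (mod 8).
  Combine with x ≡ 2 (mod 5): since gcd(8, 5) = 1, we get a unique residue mod 40.
    Write x = 5 + 8·t and substitute into x ≡ 2 (mod 5): 8·t ≡ 2 − 5 = -3 (mod 5).
    Reduce coefficients mod 5: 3·t ≡ 2 (mod 5).
    The inverse of 3 mod 5 is 2 (since 3·2 = 6 = 1·5 + 1), so t ≡ 2·2 = 4 ≡ 4 (mod 5).
    Then x = 5 + 8·4 = 37, valid modulo lcm(8, 5) = 40: x ≡ 37 (mod 40).
  Combine with x ≡ 2 (mod 3): since gcd(40, 3) = 1, we get a unique residue mod 120.
    Write x = 37 + 40·t and substitute into x ≡ 2 (mod 3): 40·t ≡ 2 − 37 = -35 (mod 3).
    Reduce coefficients mod 3: 1·t ≡ 1 (mod 3).
    So t ≡ 1 (mod 3).
    Then x = 37 + 40·1 = 77, valid modulo lcm(40, 3) = 120: x ≡ 77 (mod 120).
Verify: 77 mod 8 = 5 ✓, 77 mod 5 = 2 ✓, 77 mod 3 = 2 ✓.

x ≡ 77 (mod 120).


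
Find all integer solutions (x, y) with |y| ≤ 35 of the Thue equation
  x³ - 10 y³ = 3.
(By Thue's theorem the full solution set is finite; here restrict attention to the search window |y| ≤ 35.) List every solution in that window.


The equation is x³ - 10y³ = 3. For fixed y, x³ = 10·y³ + 3, so a solution requires the RHS to be a perfect cube.
Strategy: iterate y from -35 to 35, compute RHS = 10·y³ + 3, and check whether it is a (positive or negative) perfect cube.
Check small values of y:
  y = 0: RHS = 3 is not a perfect cube.
  y = 1: RHS = 13 is not a perfect cube.
  y = -1: RHS = -7 is not a perfect cube.
  y = 2: RHS = 83 is not a perfect cube.
  y = -2: RHS = -77 is not a perfect cube.
  y = 3: RHS = 273 is not a perfect cube.
  y = -3: RHS = -267 is not a perfect cube.
Continuing the search up to |y| = 35 finds no solutions either.
No (x, y) in the scanned range satisfies the equation.

No integer solutions with |y| ≤ 35.


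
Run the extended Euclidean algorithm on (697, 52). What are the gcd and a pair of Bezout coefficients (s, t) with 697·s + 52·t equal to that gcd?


Euclidean algorithm on (697, 52) — divide until remainder is 0:
  697 = 13 · 52 + 21
  52 = 2 · 21 + 10
  21 = 2 · 10 + 1
  10 = 10 · 1 + 0
gcd(697, 52) = 1.
Track Bezout coefficients alongside the remainders: start with r₀ = 697 = a·1 + b·0 (s = 1, t = 0) and r₁ = 52 = a·0 + b·1 (s = 0, t = 1); each new remainder r_{k+1} = r_{k-1} − q_k·r_k inherits s_{k+1} = s_{k-1} − q_k·s_k, t_{k+1} = t_{k-1} − q_k·t_k, so r_k = a·s_k + b·t_k at every step:
  q = 13: r = 21, s = 1 − 13·0 = 1, t = 0 − 13·1 = -13  (check: 697·1 + 52·(-13) = 21)
  q = 2: r = 10, s = 0 − 2·1 = -2, t = 1 − 2·(-13) = 27  (check: 697·(-2) + 52·27 = 10)
  q = 2: r = 1, s = 1 − 2·(-2) = 5, t = -13 − 2·27 = -67  (check: 697·5 + 52·(-67) = 1)
The row with r = 1 (the gcd) gives the Bezout coefficients s = 5, t = -67.
Result: 697 · (5) + 52 · (-67) = 1.

gcd(697, 52) = 1; s = 5, t = -67 (check: 697·5 + 52·(-67) = 1).


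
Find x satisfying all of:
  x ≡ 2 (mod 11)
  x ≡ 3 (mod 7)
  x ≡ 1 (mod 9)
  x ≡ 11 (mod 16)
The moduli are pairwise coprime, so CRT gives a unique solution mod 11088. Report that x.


Product of moduli M = 11 · 7 · 9 · 16 = 11088.
Merge one congruence at a time:
  Start: x ≡ 2 (mod 11).
  Combine with x ≡ 3 (mod 7); new modulus lcm = 77.
    Write x = 2 + 11·t and substitute into x ≡ 3 (mod 7): 11·t ≡ 3 − 2 = 1 (mod 7).
    Reduce coefficients mod 7: 4·t ≡ 1 (mod 7).
    The inverse of 4 mod 7 is 2 (since 4·2 = 8 = 1·7 + 1), so t ≡ 2·1 = 2 ≡ 2 (mod 7).
    Then x = 2 + 11·2 = 24, valid modulo lcm(11, 7) = 77: x ≡ 24 (mod 77).
  Combine with x ≡ 1 (mod 9); new modulus lcm = 693.
    Write x = 24 + 77·t and substitute into x ≡ 1 (mod 9): 77·t ≡ 1 − 24 = -23 (mod 9).
    Reduce coefficients mod 9: 5·t ≡ 4 (mod 9).
    The inverse of 5 mod 9 is 2 (since 5·2 = 10 = 1·9 + 1), so t ≡ 2·4 = 8 ≡ 8 (mod 9).
    Then x = 24 + 77·8 = 640, valid modulo lcm(77, 9) = 693: x ≡ 640 (mod 693).
  Combine with x ≡ 11 (mod 16); new modulus lcm = 11088.
    Write x = 640 + 693·t and substitute into x ≡ 11 (mod 16): 693·t ≡ 11 − 640 = -629 (mod 16).
    Reduce coefficients mod 16: 5·t ≡ 11 (mod 16).
    The inverse of 5 mod 16 is 13 (since 5·13 = 65 = 4·16 + 1), so t ≡ 13·11 = 143 ≡ 15 (mod 16).
    Then x = 640 + 693·15 = 11035, valid modulo lcm(693, 16) = 11088: x ≡ 11035 (mod 11088).
Verify against each original: 11035 mod 11 = 2, 11035 mod 7 = 3, 11035 mod 9 = 1, 11035 mod 16 = 11.

x ≡ 11035 (mod 11088).


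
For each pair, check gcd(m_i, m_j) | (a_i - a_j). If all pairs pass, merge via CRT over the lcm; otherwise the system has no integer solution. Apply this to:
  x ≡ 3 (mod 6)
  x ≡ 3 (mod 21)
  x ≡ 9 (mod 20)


Moduli 6, 21, 20 are not pairwise coprime, so CRT works modulo lcm(m_i) when all pairwise compatibility conditions hold.
Pairwise compatibility: gcd(m_i, m_j) must divide a_i - a_j for every pair.
Merge one congruence at a time:
  Start: x ≡ 3 (mod 6).
  Combine with x ≡ 3 (mod 21): gcd(6, 21) = 3; 3 - 3 = 0, which IS divisible by 3, so compatible.
    Write x = 3 + 6·t and substitute into x ≡ 3 (mod 21): 6·t ≡ 3 − 3 = 0 (mod 21).
    Divide the congruence (and modulus) by g = 3: 2·t ≡ 0 (mod 7).
    The inverse of 2 mod 7 is 4 (since 2·4 = 8 = 1·7 + 1), so t ≡ 4·0 = 0 ≡ 0 (mod 7).
    Then x = 3 + 6·0 = 3, valid modulo lcm(6, 21) = 42: x ≡ 3 (mod 42).
  Combine with x ≡ 9 (mod 20): gcd(42, 20) = 2; 9 - 3 = 6, which IS divisible by 2, so compatible.
    Write x = 3 + 42·t and substitute into x ≡ 9 (mod 20): 42·t ≡ 9 − 3 = 6 (mod 20).
    Divide the congruence (and modulus) by g = 2: 21·t ≡ 3 (mod 10).
    Reduce coefficients mod 10: 1·t ≡ 3 (mod 10).
    So t ≡ 3 (mod 10).
    Then x = 3 + 42·3 = 129, valid modulo lcm(42, 20) = 420: x ≡ 129 (mod 420).
Verify: 129 mod 6 = 3, 129 mod 21 = 3, 129 mod 20 = 9.

x ≡ 129 (mod 420).


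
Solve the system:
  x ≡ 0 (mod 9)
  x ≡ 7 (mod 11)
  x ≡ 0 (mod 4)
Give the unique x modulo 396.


Moduli 9, 11, 4 are pairwise coprime; by CRT there is a unique solution modulo M = 9 · 11 · 4 = 396.
Solve pairwise, accumulating the modulus:
  Start with x ≡ 0 (mod 9).
  Combine with x ≡ 7 (mod 11): since gcd(9, 11) = 1, we get a unique residue mod 99.
    Write x = 0 + 9·t and substitute into x ≡ 7 (mod 11): 9·t ≡ 7 − 0 = 7 (mod 11).
    The inverse of 9 mod 11 is 5 (since 9·5 = 45 = 4·11 + 1), so t ≡ 5·7 = 35 ≡ 2 (mod 11).
    Then x = 0 + 9·2 = 18, valid modulo lcm(9, 11) = 99: x ≡ 18 (mod 99).
  Combine with x ≡ 0 (mod 4): since gcd(99, 4) = 1, we get a unique residue mod 396.
    Write x = 18 + 99·t and substitute into x ≡ 0 (mod 4): 99·t ≡ 0 − 18 = -18 (mod 4).
    Reduce coefficients mod 4: 3·t ≡ 2 (mod 4).
    The inverse of 3 mod 4 is 3 (since 3·3 = 9 = 2·4 + 1), so t ≡ 3·2 = 6 ≡ 2 (mod 4).
    Then x = 18 + 99·2 = 216, valid modulo lcm(99, 4) = 396: x ≡ 216 (mod 396).
Verify: 216 mod 9 = 0 ✓, 216 mod 11 = 7 ✓, 216 mod 4 = 0 ✓.

x ≡ 216 (mod 396).


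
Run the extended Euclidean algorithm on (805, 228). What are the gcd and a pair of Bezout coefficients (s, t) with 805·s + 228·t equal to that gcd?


Euclidean algorithm on (805, 228) — divide until remainder is 0:
  805 = 3 · 228 + 121
  228 = 1 · 121 + 107
  121 = 1 · 107 + 14
  107 = 7 · 14 + 9
  14 = 1 · 9 + 5
  9 = 1 · 5 + 4
  5 = 1 · 4 + 1
  4 = 4 · 1 + 0
gcd(805, 228) = 1.
Track Bezout coefficients alongside the remainders: start with r₀ = 805 = a·1 + b·0 (s = 1, t = 0) and r₁ = 228 = a·0 + b·1 (s = 0, t = 1); each new remainder r_{k+1} = r_{k-1} − q_k·r_k inherits s_{k+1} = s_{k-1} − q_k·s_k, t_{k+1} = t_{k-1} − q_k·t_k, so r_k = a·s_k + b·t_k at every step:
  q = 3: r = 121, s = 1 − 3·0 = 1, t = 0 − 3·1 = -3  (check: 805·1 + 228·(-3) = 121)
  q = 1: r = 107, s = 0 − 1·1 = -1, t = 1 − 1·(-3) = 4  (check: 805·(-1) + 228·4 = 107)
  q = 1: r = 14, s = 1 − 1·(-1) = 2, t = -3 − 1·4 = -7  (check: 805·2 + 228·(-7) = 14)
  q = 7: r = 9, s = -1 − 7·2 = -15, t = 4 − 7·(-7) = 53  (check: 805·(-15) + 228·53 = 9)
  q = 1: r = 5, s = 2 − 1·(-15) = 17, t = -7 − 1·53 = -60  (check: 805·17 + 228·(-60) = 5)
  q = 1: r = 4, s = -15 − 1·17 = -32, t = 53 − 1·(-60) = 113  (check: 805·(-32) + 228·113 = 4)
  q = 1: r = 1, s = 17 − 1·(-32) = 49, t = -60 − 1·113 = -173  (check: 805·49 + 228·(-173) = 1)
The row with r = 1 (the gcd) gives the Bezout coefficients s = 49, t = -173.
Result: 805 · (49) + 228 · (-173) = 1.

gcd(805, 228) = 1; s = 49, t = -173 (check: 805·49 + 228·(-173) = 1).


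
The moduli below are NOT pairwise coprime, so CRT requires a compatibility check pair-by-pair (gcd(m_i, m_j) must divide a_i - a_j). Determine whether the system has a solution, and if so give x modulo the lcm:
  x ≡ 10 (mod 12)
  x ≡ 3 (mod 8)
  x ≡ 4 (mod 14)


Moduli 12, 8, 14 are not pairwise coprime, so CRT works modulo lcm(m_i) when all pairwise compatibility conditions hold.
Pairwise compatibility: gcd(m_i, m_j) must divide a_i - a_j for every pair.
Merge one congruence at a time:
  Start: x ≡ 10 (mod 12).
  Combine with x ≡ 3 (mod 8): gcd(12, 8) = 4, and 3 - 10 = -7 is NOT divisible by 4.
    ⇒ system is inconsistent (no integer solution).

No solution (the system is inconsistent).


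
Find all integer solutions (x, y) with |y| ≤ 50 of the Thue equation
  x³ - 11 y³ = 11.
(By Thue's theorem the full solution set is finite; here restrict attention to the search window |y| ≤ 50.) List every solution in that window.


The equation is x³ - 11y³ = 11. For fixed y, x³ = 11·y³ + 11, so a solution requires the RHS to be a perfect cube.
Strategy: iterate y from -50 to 50, compute RHS = 11·y³ + 11, and check whether it is a (positive or negative) perfect cube.
Check small values of y:
  y = 0: RHS = 11 is not a perfect cube.
  y = 1: RHS = 22 is not a perfect cube.
  y = -1: RHS = 0 = (0)³ ⇒ x = 0 works.
  y = 2: RHS = 99 is not a perfect cube.
  y = -2: RHS = -77 is not a perfect cube.
  y = 3: RHS = 308 is not a perfect cube.
  y = -3: RHS = -286 is not a perfect cube.
Continuing the search up to |y| = 50 finds no further solutions beyond those listed.
Collected solutions: (0, -1).

Solutions (with |y| ≤ 50): (0, -1).


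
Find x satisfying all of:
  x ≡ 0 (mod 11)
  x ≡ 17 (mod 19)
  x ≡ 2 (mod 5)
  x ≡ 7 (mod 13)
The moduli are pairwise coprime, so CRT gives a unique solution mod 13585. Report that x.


Product of moduli M = 11 · 19 · 5 · 13 = 13585.
Merge one congruence at a time:
  Start: x ≡ 0 (mod 11).
  Combine with x ≡ 17 (mod 19); new modulus lcm = 209.
    Write x = 0 + 11·t and substitute into x ≡ 17 (mod 19): 11·t ≡ 17 − 0 = 17 (mod 19).
    The inverse of 11 mod 19 is 7 (since 11·7 = 77 = 4·19 + 1), so t ≡ 7·17 = 119 ≡ 5 (mod 19).
    Then x = 0 + 11·5 = 55, valid modulo lcm(11, 19) = 209: x ≡ 55 (mod 209).
  Combine with x ≡ 2 (mod 5); new modulus lcm = 1045.
    Write x = 55 + 209·t and substitute into x ≡ 2 (mod 5): 209·t ≡ 2 − 55 = -53 (mod 5).
    Reduce coefficients mod 5: 4·t ≡ 2 (mod 5).
    The inverse of 4 mod 5 is 4 (since 4·4 = 16 = 3·5 + 1), so t ≡ 4·2 = 8 ≡ 3 (mod 5).
    Then x = 55 + 209·3 = 682, valid modulo lcm(209, 5) = 1045: x ≡ 682 (mod 1045).
  Combine with x ≡ 7 (mod 13); new modulus lcm = 13585.
    Write x = 682 + 1045·t and substitute into x ≡ 7 (mod 13): 1045·t ≡ 7 − 682 = -675 (mod 13).
    Reduce coefficients mod 13: 5·t ≡ 1 (mod 13).
    The inverse of 5 mod 13 is 8 (since 5·8 = 40 = 3·13 + 1), so t ≡ 8·1 = 8 ≡ 8 (mod 13).
    Then x = 682 + 1045·8 = 9042, valid modulo lcm(1045, 13) = 13585: x ≡ 9042 (mod 13585).
Verify against each original: 9042 mod 11 = 0, 9042 mod 19 = 17, 9042 mod 5 = 2, 9042 mod 13 = 7.

x ≡ 9042 (mod 13585).


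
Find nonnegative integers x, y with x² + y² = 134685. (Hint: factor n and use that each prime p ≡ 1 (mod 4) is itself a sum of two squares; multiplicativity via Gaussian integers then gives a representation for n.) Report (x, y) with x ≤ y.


Step 1: Factor n = 134685 = 3^2 · 5 · 41 · 73.
Step 2: Check the mod-4 condition on each prime factor: 3 ≡ 3 (mod 4), exponent 2 (must be even); 5 ≡ 1 (mod 4), exponent 1; 41 ≡ 1 (mod 4), exponent 1; 73 ≡ 1 (mod 4), exponent 1.
All primes ≡ 3 (mod 4) appear to even exponent (or don't appear), so by the two-squares theorem n IS expressible as a sum of two squares.
Step 3: Build a representation. Group n = k² · m with k = 3 and m = 5 · 41 · 73 = 14965 (a product of primes ≡ 1 (mod 4)); a representation of m scales to one of n via (k·x)² + (k·y)² = k²(x² + y²). Each prime p ≡ 1 (mod 4) is itself a sum of two squares; find a² by testing p − a² for a perfect square:
  5: 5 − 1² = 4 = 2² ⇒ 5 = 1² + 2².
  41: 41 − 1² = 40, 41 − 2² = 37, 41 − 3² = 32, 41 − 4² = 25 = 5² ⇒ 41 = 4² + 5².
  73: 73 − 1² = 72, 73 − 2² = 69, 73 − 3² = 64 = 8² ⇒ 73 = 3² + 8².
  Combine using the Brahmagupta–Fibonacci identity (a² + b²)(c² + d²) = (ac − bd)² + (ad + bc)² = (ac + bd)² + (ad − bc)²:
  5 · 41 = 205: from (1² + 2²)(4² + 5²), take (1·4 − 2·5, 1·5 + 2·4) = (4 − 10, 5 + 8) = (-6, 13); dropping signs (only squares matter) gives (6, 13); check 6² + 13² = 36 + 169 = 205 ✓.
  205 · 73 = 14965: from (6² + 13²)(3² + 8²), take (6·3 − 13·8, 6·8 + 13·3) = (18 − 104, 48 + 39) = (-86, 87); dropping signs (only squares matter) gives (86, 87); check 86² + 87² = 7396 + 7569 = 14965 ✓.
  Scale by k = 3: (3·86, 3·87) = (258, 261).
Step 4: Order so x ≤ y and verify: 258² + 261² = 66564 + 68121 = 134685 = n. ✓

n = 134685 = 258² + 261² (one valid representation with x ≤ y).


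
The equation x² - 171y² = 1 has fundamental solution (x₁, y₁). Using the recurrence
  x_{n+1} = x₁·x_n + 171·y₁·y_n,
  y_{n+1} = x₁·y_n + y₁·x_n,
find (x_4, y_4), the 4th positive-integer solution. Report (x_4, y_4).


Step 1: Find the fundamental solution (x₁, y₁) of x² - 171y² = 1.
  Expand √171 as a continued fraction. a₀ = ⌊√171⌋ = 13; iterate m_{k+1} = d_k·a_k − m_k, d_{k+1} = (171 − m_{k+1}²)/d_k, a_{k+1} = ⌊(a₀ + m_{k+1})/d_{k+1}⌋ (starting m₀ = 0, d₀ = 1), with convergents p_k = a_k·p_{k-1} + p_{k-2}, q_k = a_k·q_{k-1} + q_{k-2} (p₋₁ = 1, q₋₁ = 0):
  k = 0: a₀ = 13; p₀/q₀ = 13/1; p₀² − 171·q₀² = 169 − 171 = -2.
  k = 1: m = 13, d = 2, a = ⌊(13 + 13)/2⌋ = 13; p/q = (13·13 + 1)/(13·1 + 0) = 170/13; p² − 171·q² = 28900 − 28899 = 1.
  The first convergent with p² − 171·q² = 1 gives the fundamental solution (x₁, y₁) = (170, 13).
Step 2: Apply the recurrence (x_{n+1}, y_{n+1}) = (x₁x_n + 171y₁y_n, x₁y_n + y₁x_n) repeatedly.
  From (x_1, y_1) = (170, 13): x_2 = 170·170 + 171·13·13 = 57799; y_2 = 170·13 + 13·170 = 4420.
  From (x_2, y_2) = (57799, 4420): x_3 = 170·57799 + 171·13·4420 = 19651490; y_3 = 170·4420 + 13·57799 = 1502787.
  From (x_3, y_3) = (19651490, 1502787): x_4 = 170·19651490 + 171·13·1502787 = 6681448801; y_4 = 170·1502787 + 13·19651490 = 510943160.
Step 3: Verify x_4² - 171·y_4² = 44641758080384337601 - 44641758080384337600 = 1 (should be 1). ✓

(x_1, y_1) = (170, 13); (x_4, y_4) = (6681448801, 510943160).


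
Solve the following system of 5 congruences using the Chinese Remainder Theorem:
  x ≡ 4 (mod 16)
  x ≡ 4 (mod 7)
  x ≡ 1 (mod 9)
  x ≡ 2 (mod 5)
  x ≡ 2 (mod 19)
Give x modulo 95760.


Product of moduli M = 16 · 7 · 9 · 5 · 19 = 95760.
Merge one congruence at a time:
  Start: x ≡ 4 (mod 16).
  Combine with x ≡ 4 (mod 7); new modulus lcm = 112.
    Write x = 4 + 16·t and substitute into x ≡ 4 (mod 7): 16·t ≡ 4 − 4 = 0 (mod 7).
    Reduce coefficients mod 7: 2·t ≡ 0 (mod 7).
    The inverse of 2 mod 7 is 4 (since 2·4 = 8 = 1·7 + 1), so t ≡ 4·0 = 0 ≡ 0 (mod 7).
    Then x = 4 + 16·0 = 4, valid modulo lcm(16, 7) = 112: x ≡ 4 (mod 112).
  Combine with x ≡ 1 (mod 9); new modulus lcm = 1008.
    Write x = 4 + 112·t and substitute into x ≡ 1 (mod 9): 112·t ≡ 1 − 4 = -3 (mod 9).
    Reduce coefficients mod 9: 4·t ≡ 6 (mod 9).
    The inverse of 4 mod 9 is 7 (since 4·7 = 28 = 3·9 + 1), so t ≡ 7·6 = 42 ≡ 6 (mod 9).
    Then x = 4 + 112·6 = 676, valid modulo lcm(112, 9) = 1008: x ≡ 676 (mod 1008).
  Combine with x ≡ 2 (mod 5); new modulus lcm = 5040.
    Write x = 676 + 1008·t and substitute into x ≡ 2 (mod 5): 1008·t ≡ 2 − 676 = -674 (mod 5).
    Reduce coefficients mod 5: 3·t ≡ 1 (mod 5).
    The inverse of 3 mod 5 is 2 (since 3·2 = 6 = 1·5 + 1), so t ≡ 2·1 = 2 ≡ 2 (mod 5).
    Then x = 676 + 1008·2 = 2692, valid modulo lcm(1008, 5) = 5040: x ≡ 2692 (mod 5040).
  Combine with x ≡ 2 (mod 19); new modulus lcm = 95760.
    Write x = 2692 + 5040·t and substitute into x ≡ 2 (mod 19): 5040·t ≡ 2 − 2692 = -2690 (mod 19).
    Reduce coefficients mod 19: 5·t ≡ 8 (mod 19).
    The inverse of 5 mod 19 is 4 (since 5·4 = 20 = 1·19 + 1), so t ≡ 4·8 = 32 ≡ 13 (mod 19).
    Then x = 2692 + 5040·13 = 68212, valid modulo lcm(5040, 19) = 95760: x ≡ 68212 (mod 95760).
Verify against each original: 68212 mod 16 = 4, 68212 mod 7 = 4, 68212 mod 9 = 1, 68212 mod 5 = 2, 68212 mod 19 = 2.

x ≡ 68212 (mod 95760).


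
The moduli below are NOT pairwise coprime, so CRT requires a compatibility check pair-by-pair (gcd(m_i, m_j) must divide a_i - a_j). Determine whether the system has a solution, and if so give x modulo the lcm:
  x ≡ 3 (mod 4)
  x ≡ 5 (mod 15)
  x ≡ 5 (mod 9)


Moduli 4, 15, 9 are not pairwise coprime, so CRT works modulo lcm(m_i) when all pairwise compatibility conditions hold.
Pairwise compatibility: gcd(m_i, m_j) must divide a_i - a_j for every pair.
Merge one congruence at a time:
  Start: x ≡ 3 (mod 4).
  Combine with x ≡ 5 (mod 15): gcd(4, 15) = 1; 5 - 3 = 2, which IS divisible by 1, so compatible.
    Write x = 3 + 4·t and substitute into x ≡ 5 (mod 15): 4·t ≡ 5 − 3 = 2 (mod 15).
    The inverse of 4 mod 15 is 4 (since 4·4 = 16 = 1·15 + 1), so t ≡ 4·2 = 8 ≡ 8 (mod 15).
    Then x = 3 + 4·8 = 35, valid modulo lcm(4, 15) = 60: x ≡ 35 (mod 60).
  Combine with x ≡ 5 (mod 9): gcd(60, 9) = 3; 5 - 35 = -30, which IS divisible by 3, so compatible.
    Write x = 35 + 60·t and substitute into x ≡ 5 (mod 9): 60·t ≡ 5 − 35 = -30 (mod 9).
    Divide the congruence (and modulus) by g = 3: 20·t ≡ -10 (mod 3).
    Reduce coefficients mod 3: 2·t ≡ 2 (mod 3).
    The inverse of 2 mod 3 is 2 (since 2·2 = 4 = 1·3 + 1), so t ≡ 2·2 = 4 ≡ 1 (mod 3).
    Then x = 35 + 60·1 = 95, valid modulo lcm(60, 9) = 180: x ≡ 95 (mod 180).
Verify: 95 mod 4 = 3, 95 mod 15 = 5, 95 mod 9 = 5.

x ≡ 95 (mod 180).


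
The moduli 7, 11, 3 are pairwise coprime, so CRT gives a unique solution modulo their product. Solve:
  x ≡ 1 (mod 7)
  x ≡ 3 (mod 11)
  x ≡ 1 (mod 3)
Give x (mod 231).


Moduli 7, 11, 3 are pairwise coprime; by CRT there is a unique solution modulo M = 7 · 11 · 3 = 231.
Solve pairwise, accumulating the modulus:
  Start with x ≡ 1 (mod 7).
  Combine with x ≡ 3 (mod 11): since gcd(7, 11) = 1, we get a unique residue mod 77.
    Write x = 1 + 7·t and substitute into x ≡ 3 (mod 11): 7·t ≡ 3 − 1 = 2 (mod 11).
    The inverse of 7 mod 11 is 8 (since 7·8 = 56 = 5·11 + 1), so t ≡ 8·2 = 16 ≡ 5 (mod 11).
    Then x = 1 + 7·5 = 36, valid modulo lcm(7, 11) = 77: x ≡ 36 (mod 77).
  Combine with x ≡ 1 (mod 3): since gcd(77, 3) = 1, we get a unique residue mod 231.
    Write x = 36 + 77·t and substitute into x ≡ 1 (mod 3): 77·t ≡ 1 − 36 = -35 (mod 3).
    Reduce coefficients mod 3: 2·t ≡ 1 (mod 3).
    The inverse of 2 mod 3 is 2 (since 2·2 = 4 = 1·3 + 1), so t ≡ 2·1 = 2 ≡ 2 (mod 3).
    Then x = 36 + 77·2 = 190, valid modulo lcm(77, 3) = 231: x ≡ 190 (mod 231).
Verify: 190 mod 7 = 1 ✓, 190 mod 11 = 3 ✓, 190 mod 3 = 1 ✓.

x ≡ 190 (mod 231).


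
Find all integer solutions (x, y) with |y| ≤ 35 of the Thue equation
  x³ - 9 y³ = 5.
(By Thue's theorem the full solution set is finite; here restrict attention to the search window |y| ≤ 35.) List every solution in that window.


The equation is x³ - 9y³ = 5. For fixed y, x³ = 9·y³ + 5, so a solution requires the RHS to be a perfect cube.
Strategy: iterate y from -35 to 35, compute RHS = 9·y³ + 5, and check whether it is a (positive or negative) perfect cube.
Check small values of y:
  y = 0: RHS = 5 is not a perfect cube.
  y = 1: RHS = 14 is not a perfect cube.
  y = -1: RHS = -4 is not a perfect cube.
  y = 2: RHS = 77 is not a perfect cube.
  y = -2: RHS = -67 is not a perfect cube.
  y = 3: RHS = 248 is not a perfect cube.
  y = -3: RHS = -238 is not a perfect cube.
Continuing the search up to |y| = 35 finds no solutions either.
No (x, y) in the scanned range satisfies the equation.

No integer solutions with |y| ≤ 35.


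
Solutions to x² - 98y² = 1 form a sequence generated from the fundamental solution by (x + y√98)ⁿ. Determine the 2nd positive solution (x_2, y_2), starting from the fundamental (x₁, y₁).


Step 1: Find the fundamental solution (x₁, y₁) of x² - 98y² = 1.
  Expand √98 as a continued fraction. a₀ = ⌊√98⌋ = 9; iterate m_{k+1} = d_k·a_k − m_k, d_{k+1} = (98 − m_{k+1}²)/d_k, a_{k+1} = ⌊(a₀ + m_{k+1})/d_{k+1}⌋ (starting m₀ = 0, d₀ = 1), with convergents p_k = a_k·p_{k-1} + p_{k-2}, q_k = a_k·q_{k-1} + q_{k-2} (p₋₁ = 1, q₋₁ = 0):
  k = 0: a₀ = 9; p₀/q₀ = 9/1; p₀² − 98·q₀² = 81 − 98 = -17.
  k = 1: m = 9, d = 17, a = ⌊(9 + 9)/17⌋ = 1; p/q = (1·9 + 1)/(1·1 + 0) = 10/1; p² − 98·q² = 100 − 98 = 2.
  k = 2: m = 8, d = 2, a = ⌊(9 + 8)/2⌋ = 8; p/q = (8·10 + 9)/(8·1 + 1) = 89/9; p² − 98·q² = 7921 − 7938 = -17.
  k = 3: m = 8, d = 17, a = ⌊(9 + 8)/17⌋ = 1; p/q = (1·89 + 10)/(1·9 + 1) = 99/10; p² − 98·q² = 9801 − 9800 = 1.
  The first convergent with p² − 98·q² = 1 gives the fundamental solution (x₁, y₁) = (99, 10).
Step 2: Apply the recurrence (x_{n+1}, y_{n+1}) = (x₁x_n + 98y₁y_n, x₁y_n + y₁x_n) repeatedly.
  From (x_1, y_1) = (99, 10): x_2 = 99·99 + 98·10·10 = 19601; y_2 = 99·10 + 10·99 = 1980.
Step 3: Verify x_2² - 98·y_2² = 384199201 - 384199200 = 1 (should be 1). ✓

(x_1, y_1) = (99, 10); (x_2, y_2) = (19601, 1980).


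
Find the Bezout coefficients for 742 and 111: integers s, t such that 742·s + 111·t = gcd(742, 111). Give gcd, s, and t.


Euclidean algorithm on (742, 111) — divide until remainder is 0:
  742 = 6 · 111 + 76
  111 = 1 · 76 + 35
  76 = 2 · 35 + 6
  35 = 5 · 6 + 5
  6 = 1 · 5 + 1
  5 = 5 · 1 + 0
gcd(742, 111) = 1.
Track Bezout coefficients alongside the remainders: start with r₀ = 742 = a·1 + b·0 (s = 1, t = 0) and r₁ = 111 = a·0 + b·1 (s = 0, t = 1); each new remainder r_{k+1} = r_{k-1} − q_k·r_k inherits s_{k+1} = s_{k-1} − q_k·s_k, t_{k+1} = t_{k-1} − q_k·t_k, so r_k = a·s_k + b·t_k at every step:
  q = 6: r = 76, s = 1 − 6·0 = 1, t = 0 − 6·1 = -6  (check: 742·1 + 111·(-6) = 76)
  q = 1: r = 35, s = 0 − 1·1 = -1, t = 1 − 1·(-6) = 7  (check: 742·(-1) + 111·7 = 35)
  q = 2: r = 6, s = 1 − 2·(-1) = 3, t = -6 − 2·7 = -20  (check: 742·3 + 111·(-20) = 6)
  q = 5: r = 5, s = -1 − 5·3 = -16, t = 7 − 5·(-20) = 107  (check: 742·(-16) + 111·107 = 5)
  q = 1: r = 1, s = 3 − 1·(-16) = 19, t = -20 − 1·107 = -127  (check: 742·19 + 111·(-127) = 1)
The row with r = 1 (the gcd) gives the Bezout coefficients s = 19, t = -127.
Result: 742 · (19) + 111 · (-127) = 1.

gcd(742, 111) = 1; s = 19, t = -127 (check: 742·19 + 111·(-127) = 1).


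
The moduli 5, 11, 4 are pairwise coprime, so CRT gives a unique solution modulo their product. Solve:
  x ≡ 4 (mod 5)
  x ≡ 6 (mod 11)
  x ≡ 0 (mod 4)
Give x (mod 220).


Moduli 5, 11, 4 are pairwise coprime; by CRT there is a unique solution modulo M = 5 · 11 · 4 = 220.
Solve pairwise, accumulating the modulus:
  Start with x ≡ 4 (mod 5).
  Combine with x ≡ 6 (mod 11): since gcd(5, 11) = 1, we get a unique residue mod 55.
    Write x = 4 + 5·t and substitute into x ≡ 6 (mod 11): 5·t ≡ 6 − 4 = 2 (mod 11).
    The inverse of 5 mod 11 is 9 (since 5·9 = 45 = 4·11 + 1), so t ≡ 9·2 = 18 ≡ 7 (mod 11).
    Then x = 4 + 5·7 = 39, valid modulo lcm(5, 11) = 55: x ≡ 39 (mod 55).
  Combine with x ≡ 0 (mod 4): since gcd(55, 4) = 1, we get a unique residue mod 220.
    Write x = 39 + 55·t and substitute into x ≡ 0 (mod 4): 55·t ≡ 0 − 39 = -39 (mod 4).
    Reduce coefficients mod 4: 3·t ≡ 1 (mod 4).
    The inverse of 3 mod 4 is 3 (since 3·3 = 9 = 2·4 + 1), so t ≡ 3·1 = 3 ≡ 3 (mod 4).
    Then x = 39 + 55·3 = 204, valid modulo lcm(55, 4) = 220: x ≡ 204 (mod 220).
Verify: 204 mod 5 = 4 ✓, 204 mod 11 = 6 ✓, 204 mod 4 = 0 ✓.

x ≡ 204 (mod 220).


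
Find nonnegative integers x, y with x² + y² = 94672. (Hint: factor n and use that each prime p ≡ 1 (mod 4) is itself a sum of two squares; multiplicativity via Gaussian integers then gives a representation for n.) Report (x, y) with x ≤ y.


Step 1: Factor n = 94672 = 2^4 · 61 · 97.
Step 2: Check the mod-4 condition on each prime factor: 2 = 2 (special); 61 ≡ 1 (mod 4), exponent 1; 97 ≡ 1 (mod 4), exponent 1.
All primes ≡ 3 (mod 4) appear to even exponent (or don't appear), so by the two-squares theorem n IS expressible as a sum of two squares.
Step 3: Build a representation. Group n = k² · m with k = 4 and m = 61 · 97 = 5917 (a product of primes ≡ 1 (mod 4)); a representation of m scales to one of n via (k·x)² + (k·y)² = k²(x² + y²). Each prime p ≡ 1 (mod 4) is itself a sum of two squares; find a² by testing p − a² for a perfect square:
  61: 61 − 1² = 60, 61 − 2² = 57, 61 − 3² = 52, 61 − 4² = 45, 61 − 5² = 36 = 6² ⇒ 61 = 5² + 6².
  97: 97 − 1² = 96, 97 − 2² = 93, 97 − 3² = 88, 97 − 4² = 81 = 9² ⇒ 97 = 4² + 9².
  Combine using the Brahmagupta–Fibonacci identity (a² + b²)(c² + d²) = (ac − bd)² + (ad + bc)² = (ac + bd)² + (ad − bc)²:
  61 · 97 = 5917: from (5² + 6²)(4² + 9²), take (5·4 − 6·9, 5·9 + 6·4) = (20 − 54, 45 + 24) = (-34, 69); dropping signs (only squares matter) gives (34, 69); check 34² + 69² = 1156 + 4761 = 5917 ✓.
  Scale by k = 4: (4·34, 4·69) = (136, 276).
Step 4: Order so x ≤ y and verify: 136² + 276² = 18496 + 76176 = 94672 = n. ✓

n = 94672 = 136² + 276² (one valid representation with x ≤ y).


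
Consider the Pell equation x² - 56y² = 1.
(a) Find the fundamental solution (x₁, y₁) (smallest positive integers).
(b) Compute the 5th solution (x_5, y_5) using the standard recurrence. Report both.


Step 1: Find the fundamental solution (x₁, y₁) of x² - 56y² = 1.
  Expand √56 as a continued fraction. a₀ = ⌊√56⌋ = 7; iterate m_{k+1} = d_k·a_k − m_k, d_{k+1} = (56 − m_{k+1}²)/d_k, a_{k+1} = ⌊(a₀ + m_{k+1})/d_{k+1}⌋ (starting m₀ = 0, d₀ = 1), with convergents p_k = a_k·p_{k-1} + p_{k-2}, q_k = a_k·q_{k-1} + q_{k-2} (p₋₁ = 1, q₋₁ = 0):
  k = 0: a₀ = 7; p₀/q₀ = 7/1; p₀² − 56·q₀² = 49 − 56 = -7.
  k = 1: m = 7, d = 7, a = ⌊(7 + 7)/7⌋ = 2; p/q = (2·7 + 1)/(2·1 + 0) = 15/2; p² − 56·q² = 225 − 224 = 1.
  The first convergent with p² − 56·q² = 1 gives the fundamental solution (x₁, y₁) = (15, 2).
Step 2: Apply the recurrence (x_{n+1}, y_{n+1}) = (x₁x_n + 56y₁y_n, x₁y_n + y₁x_n) repeatedly.
  From (x_1, y_1) = (15, 2): x_2 = 15·15 + 56·2·2 = 449; y_2 = 15·2 + 2·15 = 60.
  From (x_2, y_2) = (449, 60): x_3 = 15·449 + 56·2·60 = 13455; y_3 = 15·60 + 2·449 = 1798.
  From (x_3, y_3) = (13455, 1798): x_4 = 15·13455 + 56·2·1798 = 403201; y_4 = 15·1798 + 2·13455 = 53880.
  From (x_4, y_4) = (403201, 53880): x_5 = 15·403201 + 56·2·53880 = 12082575; y_5 = 15·53880 + 2·403201 = 1614602.
Step 3: Verify x_5² - 56·y_5² = 145988618630625 - 145988618630624 = 1 (should be 1). ✓

(x_1, y_1) = (15, 2); (x_5, y_5) = (12082575, 1614602).


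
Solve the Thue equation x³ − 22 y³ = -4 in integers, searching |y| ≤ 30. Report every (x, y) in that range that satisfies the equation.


The equation is x³ - 22y³ = -4. For fixed y, x³ = 22·y³ − 4, so a solution requires the RHS to be a perfect cube.
Strategy: iterate y from -30 to 30, compute RHS = 22·y³ − 4, and check whether it is a (positive or negative) perfect cube.
Check small values of y:
  y = 0: RHS = -4 is not a perfect cube.
  y = 1: RHS = 18 is not a perfect cube.
  y = -1: RHS = -26 is not a perfect cube.
  y = 2: RHS = 172 is not a perfect cube.
  y = -2: RHS = -180 is not a perfect cube.
  y = 3: RHS = 590 is not a perfect cube.
  y = -3: RHS = -598 is not a perfect cube.
Continuing the search up to |y| = 30 finds no solutions either.
No (x, y) in the scanned range satisfies the equation.

No integer solutions with |y| ≤ 30.


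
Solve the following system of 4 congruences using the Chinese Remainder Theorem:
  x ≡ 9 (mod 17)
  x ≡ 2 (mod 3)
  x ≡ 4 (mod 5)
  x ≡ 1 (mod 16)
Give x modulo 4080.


Product of moduli M = 17 · 3 · 5 · 16 = 4080.
Merge one congruence at a time:
  Start: x ≡ 9 (mod 17).
  Combine with x ≡ 2 (mod 3); new modulus lcm = 51.
    Write x = 9 + 17·t and substitute into x ≡ 2 (mod 3): 17·t ≡ 2 − 9 = -7 (mod 3).
    Reduce coefficients mod 3: 2·t ≡ 2 (mod 3).
    The inverse of 2 mod 3 is 2 (since 2·2 = 4 = 1·3 + 1), so t ≡ 2·2 = 4 ≡ 1 (mod 3).
    Then x = 9 + 17·1 = 26, valid modulo lcm(17, 3) = 51: x ≡ 26 (mod 51).
  Combine with x ≡ 4 (mod 5); new modulus lcm = 255.
    Write x = 26 + 51·t and substitute into x ≡ 4 (mod 5): 51·t ≡ 4 − 26 = -22 (mod 5).
    Reduce coefficients mod 5: 1·t ≡ 3 (mod 5).
    So t ≡ 3 (mod 5).
    Then x = 26 + 51·3 = 179, valid modulo lcm(51, 5) = 255: x ≡ 179 (mod 255).
  Combine with x ≡ 1 (mod 16); new modulus lcm = 4080.
    Write x = 179 + 255·t and substitute into x ≡ 1 (mod 16): 255·t ≡ 1 − 179 = -178 (mod 16).
    Reduce coefficients mod 16: 15·t ≡ 14 (mod 16).
    The inverse of 15 mod 16 is 15 (since 15·15 = 225 = 14·16 + 1), so t ≡ 15·14 = 210 ≡ 2 (mod 16).
    Then x = 179 + 255·2 = 689, valid modulo lcm(255, 16) = 4080: x ≡ 689 (mod 4080).
Verify against each original: 689 mod 17 = 9, 689 mod 3 = 2, 689 mod 5 = 4, 689 mod 16 = 1.

x ≡ 689 (mod 4080).


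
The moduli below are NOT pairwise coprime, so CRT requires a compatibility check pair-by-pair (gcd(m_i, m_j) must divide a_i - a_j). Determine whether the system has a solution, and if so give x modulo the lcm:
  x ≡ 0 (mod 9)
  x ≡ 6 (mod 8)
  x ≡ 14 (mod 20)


Moduli 9, 8, 20 are not pairwise coprime, so CRT works modulo lcm(m_i) when all pairwise compatibility conditions hold.
Pairwise compatibility: gcd(m_i, m_j) must divide a_i - a_j for every pair.
Merge one congruence at a time:
  Start: x ≡ 0 (mod 9).
  Combine with x ≡ 6 (mod 8): gcd(9, 8) = 1; 6 - 0 = 6, which IS divisible by 1, so compatible.
    Write x = 0 + 9·t and substitute into x ≡ 6 (mod 8): 9·t ≡ 6 − 0 = 6 (mod 8).
    Reduce coefficients mod 8: 1·t ≡ 6 (mod 8).
    So t ≡ 6 (mod 8).
    Then x = 0 + 9·6 = 54, valid modulo lcm(9, 8) = 72: x ≡ 54 (mod 72).
  Combine with x ≡ 14 (mod 20): gcd(72, 20) = 4; 14 - 54 = -40, which IS divisible by 4, so compatible.
    Write x = 54 + 72·t and substitute into x ≡ 14 (mod 20): 72·t ≡ 14 − 54 = -40 (mod 20).
    Divide the congruence (and modulus) by g = 4: 18·t ≡ -10 (mod 5).
    Reduce coefficients mod 5: 3·t ≡ 0 (mod 5).
    The inverse of 3 mod 5 is 2 (since 3·2 = 6 = 1·5 + 1), so t ≡ 2·0 = 0 ≡ 0 (mod 5).
    Then x = 54 + 72·0 = 54, valid modulo lcm(72, 20) = 360: x ≡ 54 (mod 360).
Verify: 54 mod 9 = 0, 54 mod 8 = 6, 54 mod 20 = 14.

x ≡ 54 (mod 360).


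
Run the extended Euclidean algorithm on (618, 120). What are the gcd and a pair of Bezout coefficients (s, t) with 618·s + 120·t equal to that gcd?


Euclidean algorithm on (618, 120) — divide until remainder is 0:
  618 = 5 · 120 + 18
  120 = 6 · 18 + 12
  18 = 1 · 12 + 6
  12 = 2 · 6 + 0
gcd(618, 120) = 6.
Track Bezout coefficients alongside the remainders: start with r₀ = 618 = a·1 + b·0 (s = 1, t = 0) and r₁ = 120 = a·0 + b·1 (s = 0, t = 1); each new remainder r_{k+1} = r_{k-1} − q_k·r_k inherits s_{k+1} = s_{k-1} − q_k·s_k, t_{k+1} = t_{k-1} − q_k·t_k, so r_k = a·s_k + b·t_k at every step:
  q = 5: r = 18, s = 1 − 5·0 = 1, t = 0 − 5·1 = -5  (check: 618·1 + 120·(-5) = 18)
  q = 6: r = 12, s = 0 − 6·1 = -6, t = 1 − 6·(-5) = 31  (check: 618·(-6) + 120·31 = 12)
  q = 1: r = 6, s = 1 − 1·(-6) = 7, t = -5 − 1·31 = -36  (check: 618·7 + 120·(-36) = 6)
The row with r = 6 (the gcd) gives the Bezout coefficients s = 7, t = -36.
Result: 618 · (7) + 120 · (-36) = 6.

gcd(618, 120) = 6; s = 7, t = -36 (check: 618·7 + 120·(-36) = 6).


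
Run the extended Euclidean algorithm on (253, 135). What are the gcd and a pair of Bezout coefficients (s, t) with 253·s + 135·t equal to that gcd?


Euclidean algorithm on (253, 135) — divide until remainder is 0:
  253 = 1 · 135 + 118
  135 = 1 · 118 + 17
  118 = 6 · 17 + 16
  17 = 1 · 16 + 1
  16 = 16 · 1 + 0
gcd(253, 135) = 1.
Track Bezout coefficients alongside the remainders: start with r₀ = 253 = a·1 + b·0 (s = 1, t = 0) and r₁ = 135 = a·0 + b·1 (s = 0, t = 1); each new remainder r_{k+1} = r_{k-1} − q_k·r_k inherits s_{k+1} = s_{k-1} − q_k·s_k, t_{k+1} = t_{k-1} − q_k·t_k, so r_k = a·s_k + b·t_k at every step:
  q = 1: r = 118, s = 1 − 1·0 = 1, t = 0 − 1·1 = -1  (check: 253·1 + 135·(-1) = 118)
  q = 1: r = 17, s = 0 − 1·1 = -1, t = 1 − 1·(-1) = 2  (check: 253·(-1) + 135·2 = 17)
  q = 6: r = 16, s = 1 − 6·(-1) = 7, t = -1 − 6·2 = -13  (check: 253·7 + 135·(-13) = 16)
  q = 1: r = 1, s = -1 − 1·7 = -8, t = 2 − 1·(-13) = 15  (check: 253·(-8) + 135·15 = 1)
The row with r = 1 (the gcd) gives the Bezout coefficients s = -8, t = 15.
Result: 253 · (-8) + 135 · (15) = 1.

gcd(253, 135) = 1; s = -8, t = 15 (check: 253·(-8) + 135·15 = 1).


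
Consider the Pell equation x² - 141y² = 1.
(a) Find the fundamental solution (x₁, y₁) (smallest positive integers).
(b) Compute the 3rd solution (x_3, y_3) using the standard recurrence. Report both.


Step 1: Find the fundamental solution (x₁, y₁) of x² - 141y² = 1.
  Expand √141 as a continued fraction. a₀ = ⌊√141⌋ = 11; iterate m_{k+1} = d_k·a_k − m_k, d_{k+1} = (141 − m_{k+1}²)/d_k, a_{k+1} = ⌊(a₀ + m_{k+1})/d_{k+1}⌋ (starting m₀ = 0, d₀ = 1), with convergents p_k = a_k·p_{k-1} + p_{k-2}, q_k = a_k·q_{k-1} + q_{k-2} (p₋₁ = 1, q₋₁ = 0):
  k = 0: a₀ = 11; p₀/q₀ = 11/1; p₀² − 141·q₀² = 121 − 141 = -20.
  k = 1: m = 11, d = 20, a = ⌊(11 + 11)/20⌋ = 1; p/q = (1·11 + 1)/(1·1 + 0) = 12/1; p² − 141·q² = 144 − 141 = 3.
  k = 2: m = 9, d = 3, a = ⌊(11 + 9)/3⌋ = 6; p/q = (6·12 + 11)/(6·1 + 1) = 83/7; p² − 141·q² = 6889 − 6909 = -20.
  k = 3: m = 9, d = 20, a = ⌊(11 + 9)/20⌋ = 1; p/q = (1·83 + 12)/(1·7 + 1) = 95/8; p² − 141·q² = 9025 − 9024 = 1.
  The first convergent with p² − 141·q² = 1 gives the fundamental solution (x₁, y₁) = (95, 8).
Step 2: Apply the recurrence (x_{n+1}, y_{n+1}) = (x₁x_n + 141y₁y_n, x₁y_n + y₁x_n) repeatedly.
  From (x_1, y_1) = (95, 8): x_2 = 95·95 + 141·8·8 = 18049; y_2 = 95·8 + 8·95 = 1520.
  From (x_2, y_2) = (18049, 1520): x_3 = 95·18049 + 141·8·1520 = 3429215; y_3 = 95·1520 + 8·18049 = 288792.
Step 3: Verify x_3² - 141·y_3² = 11759515516225 - 11759515516224 = 1 (should be 1). ✓

(x_1, y_1) = (95, 8); (x_3, y_3) = (3429215, 288792).


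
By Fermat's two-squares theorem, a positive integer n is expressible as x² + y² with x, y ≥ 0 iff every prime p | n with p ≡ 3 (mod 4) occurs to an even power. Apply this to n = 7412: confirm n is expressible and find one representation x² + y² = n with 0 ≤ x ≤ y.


Step 1: Factor n = 7412 = 2^2 · 17 · 109.
Step 2: Check the mod-4 condition on each prime factor: 2 = 2 (special); 17 ≡ 1 (mod 4), exponent 1; 109 ≡ 1 (mod 4), exponent 1.
All primes ≡ 3 (mod 4) appear to even exponent (or don't appear), so by the two-squares theorem n IS expressible as a sum of two squares.
Step 3: Build a representation. Group n = k² · m with k = 2 and m = 17 · 109 = 1853 (a product of primes ≡ 1 (mod 4)); a representation of m scales to one of n via (k·x)² + (k·y)² = k²(x² + y²). Each prime p ≡ 1 (mod 4) is itself a sum of two squares; find a² by testing p − a² for a perfect square:
  17: 17 − 1² = 16 = 4² ⇒ 17 = 1² + 4².
  109: 109 − 1² = 108, 109 − 2² = 105, 109 − 3² = 100 = 10² ⇒ 109 = 3² + 10².
  Combine using the Brahmagupta–Fibonacci identity (a² + b²)(c² + d²) = (ac − bd)² + (ad + bc)² = (ac + bd)² + (ad − bc)²:
  17 · 109 = 1853: from (1² + 4²)(3² + 10²), take (1·3 − 4·10, 1·10 + 4·3) = (3 − 40, 10 + 12) = (-37, 22); dropping signs (only squares matter) gives (37, 22); check 37² + 22² = 1369 + 484 = 1853 ✓.
  Scale by k = 2: (2·37, 2·22) = (74, 44).
Step 4: Order so x ≤ y and verify: 44² + 74² = 1936 + 5476 = 7412 = n. ✓

n = 7412 = 44² + 74² (one valid representation with x ≤ y).
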